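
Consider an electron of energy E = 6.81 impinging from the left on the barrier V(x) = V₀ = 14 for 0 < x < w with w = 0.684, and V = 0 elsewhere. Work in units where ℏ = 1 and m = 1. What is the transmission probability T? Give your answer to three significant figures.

T = 0.0221

Since E < V₀ the interior solution is evanescent with decay constant κ = √(2m(V₀ − E))/ℏ = 3.792.
κw = 2.594, sinh(κw) = 6.653.
Matching ψ, ψ′ at both faces gives T = [1 + V₀² sinh²(κw) / (4E(V₀ − E))]⁻¹ = 1/45.29 = 0.0221.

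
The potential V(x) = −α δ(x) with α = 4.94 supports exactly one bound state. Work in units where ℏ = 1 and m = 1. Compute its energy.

E = -12.2

The bound state is ψ(x) = √κ e^{−κ|x|}. The derivative jump ψ'(0⁺) − ψ'(0⁻) = −(2mα/ℏ²)ψ(0) fixes κ = mα/ℏ² = 4.940.
Then E = −ℏ²κ²/(2m) = −mα²/(2ℏ²) = -12.20.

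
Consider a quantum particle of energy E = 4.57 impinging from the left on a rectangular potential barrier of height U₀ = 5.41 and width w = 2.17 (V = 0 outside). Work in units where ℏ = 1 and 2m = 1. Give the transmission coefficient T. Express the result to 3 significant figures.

E < U₀: inside the barrier ψ ∝ e^{±κx} with κ = √(2m(U₀ − E))/ℏ = 0.9165.
κw = 1.989, sinh(κw) = 3.585.
The exact tunnelling result is T⁻¹ = 1 + U₀² sinh²(κw) / [4E(U₀ − E)] = 25.50, so T = 0.0392.

T = 0.0392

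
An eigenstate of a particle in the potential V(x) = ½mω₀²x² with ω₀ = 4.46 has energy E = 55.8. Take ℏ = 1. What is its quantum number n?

n = 12

Invert E_n = (n + ½)ℏω₀: n = E/ℏω₀ − ½ = 12.011, so n = 12.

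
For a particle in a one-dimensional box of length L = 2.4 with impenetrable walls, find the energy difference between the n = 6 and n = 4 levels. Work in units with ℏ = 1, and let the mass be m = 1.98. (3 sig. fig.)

E_n = n²π²ℏ²/(2mL²), so ΔE = (6² − 4²) π²ℏ²/(2mL²).
ΔE = 20 × π² / (2 × 1.98 × 2.4²) = 8.654.

ΔE = 8.65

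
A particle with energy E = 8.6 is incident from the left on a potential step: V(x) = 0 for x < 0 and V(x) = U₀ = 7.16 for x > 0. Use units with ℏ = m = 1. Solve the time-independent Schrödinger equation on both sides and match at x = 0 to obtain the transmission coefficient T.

The wavenumbers are k₁ = √(2mE)/ℏ = 4.147 on the left and k₂ = √(2m(E − U₀))/ℏ = 1.697 on the right.
Matching ψ and ψ′ at x = 0 gives r = (k₁ − k₂)/(k₁ + k₂), so R = r² = 0.1758 and T = 1 − R = 0.8242.

T = 0.824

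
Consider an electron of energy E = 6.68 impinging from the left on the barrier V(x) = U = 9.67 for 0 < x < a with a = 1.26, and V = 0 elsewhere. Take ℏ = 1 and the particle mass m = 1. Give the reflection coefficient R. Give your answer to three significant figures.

Since E < U the interior solution is evanescent with decay constant κ = √(2m(U − E))/ℏ = 2.445.
κa = 3.081, sinh(κa) = 10.87.
Matching ψ, ψ′ at both faces gives T = [1 + U² sinh²(κa) / (4E(U − E))]⁻¹ = 1/139.3 = 0.00718.
R = 1 − T = 0.993.

R = 0.993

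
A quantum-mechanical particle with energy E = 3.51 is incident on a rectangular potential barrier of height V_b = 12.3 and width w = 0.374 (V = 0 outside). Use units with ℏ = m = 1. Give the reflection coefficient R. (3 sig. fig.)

R = 0.866

E < V_b: inside the barrier ψ ∝ e^{±κx} with κ = √(2m(V_b − E))/ℏ = 4.193.
κw = 1.568, sinh(κw) = 2.295.
Matching ψ, ψ′ at both faces gives T = [1 + V_b² sinh²(κw) / (4E(V_b − E))]⁻¹ = 1/7.455 = 0.134.
R = 1 − T = 0.866.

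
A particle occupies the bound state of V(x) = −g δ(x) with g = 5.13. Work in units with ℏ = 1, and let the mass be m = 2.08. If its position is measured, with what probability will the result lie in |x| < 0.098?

P = 0.876

The normalised bound state is ψ = √κ e^{−κ|x|} with κ = mg/ℏ² = 10.67.
P(|x| < d) = ∫_{−d}^{d} κ e^{−2κ|x|} dx = 1 − e^{−2κd} = 1 − e^{−2.091} = 0.8765.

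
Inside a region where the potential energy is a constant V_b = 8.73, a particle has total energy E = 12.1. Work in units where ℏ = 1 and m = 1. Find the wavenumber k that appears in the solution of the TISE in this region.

With E > V_b the solution is oscillatory, ψ ∝ e^{±ikx} with k = √(2m(E − V_b))/ℏ.
k = √(2 × 1 × 3.37) = 2.596.

k = 2.60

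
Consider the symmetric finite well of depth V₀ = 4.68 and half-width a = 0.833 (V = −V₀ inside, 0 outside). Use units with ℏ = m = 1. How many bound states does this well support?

N = 2

Define the well-strength parameter z₀ = (a/ℏ)√(2mV₀) = 0.833 × √(2·1·4.68) = 2.548.
A new bound state (alternating even/odd) appears each time z₀ passes a multiple of π/2, so N = ⌊2z₀/π⌋ + 1 = ⌊1.622⌋ + 1 = 2.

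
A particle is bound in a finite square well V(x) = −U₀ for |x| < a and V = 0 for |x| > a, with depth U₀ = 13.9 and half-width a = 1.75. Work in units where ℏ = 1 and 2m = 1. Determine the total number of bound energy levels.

N = 5

The dimensionless depth is z₀ = a√(2mU₀)/ℏ = 1.75 × √(13.90) = 6.524.
The even/odd transcendental equations gain one root per π/2 in z₀, giving N = 1 + ⌊2z₀/π⌋ = 1 + ⌊4.154⌋ = 5.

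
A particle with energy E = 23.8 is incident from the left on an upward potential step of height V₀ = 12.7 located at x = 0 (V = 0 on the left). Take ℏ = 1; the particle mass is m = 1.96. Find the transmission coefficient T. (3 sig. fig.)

The wavenumbers are k₁ = √(2mE)/ℏ = 9.659 on the left and k₂ = √(2m(E − V₀))/ℏ = 6.596 on the right.
Continuity of ψ and ψ′ at the step yields the reflection amplitude r = (k₁ − k₂)/(k₁ + k₂) = 0.1884; thus R = |r|² = 0.03550, T = 0.9645.

T = 0.965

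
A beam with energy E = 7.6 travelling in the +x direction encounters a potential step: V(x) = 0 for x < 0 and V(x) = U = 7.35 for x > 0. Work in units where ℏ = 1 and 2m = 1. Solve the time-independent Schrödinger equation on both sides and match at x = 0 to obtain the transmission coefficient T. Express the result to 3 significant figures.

On each side the TISE gives plane waves with k = √(2m(E − V))/ℏ: k₁ = √(2·½·7.6) = 2.757, k₂ = √(2·½·0.25) = 0.5000.
Matching ψ and ψ′ at x = 0 gives r = (k₁ − k₂)/(k₁ + k₂), so R = r² = 0.4802 and T = 1 − R = 0.5198.

T = 0.520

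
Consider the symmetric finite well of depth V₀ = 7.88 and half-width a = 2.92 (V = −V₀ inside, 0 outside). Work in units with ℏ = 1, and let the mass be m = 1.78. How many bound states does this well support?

N = 10

The dimensionless depth is z₀ = a√(2mV₀)/ℏ = 2.92 × √(28.05) = 15.47.
A new bound state (alternating even/odd) appears each time z₀ passes a multiple of π/2, so N = ⌊2z₀/π⌋ + 1 = ⌊9.846⌋ + 1 = 10.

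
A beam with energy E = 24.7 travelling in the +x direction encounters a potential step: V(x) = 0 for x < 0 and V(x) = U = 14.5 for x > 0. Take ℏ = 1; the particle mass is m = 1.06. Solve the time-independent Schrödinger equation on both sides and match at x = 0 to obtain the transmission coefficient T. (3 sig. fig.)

T = 0.953

On each side the TISE gives plane waves with k = √(2m(E − V))/ℏ: k₁ = √(2·1.06·24.7) = 7.236, k₂ = √(2·1.06·10.2) = 4.650.
Continuity of ψ and ψ′ at the step yields the reflection amplitude r = (k₁ − k₂)/(k₁ + k₂) = 0.2176; thus R = |r|² = 0.04734, T = 0.9527.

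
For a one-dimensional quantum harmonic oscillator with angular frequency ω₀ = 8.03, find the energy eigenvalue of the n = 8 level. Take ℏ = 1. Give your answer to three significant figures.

E = 68.3

Using E_n = (n + ½)ℏω₀: E_8 = 8.5 × 8.03 = 68.26.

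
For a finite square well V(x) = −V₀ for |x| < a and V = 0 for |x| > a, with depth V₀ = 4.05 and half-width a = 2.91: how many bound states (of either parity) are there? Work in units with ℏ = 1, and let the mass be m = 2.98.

Define the well-strength parameter z₀ = (a/ℏ)√(2mV₀) = 2.91 × √(2·2.98·4.05) = 14.30.
A new bound state (alternating even/odd) appears each time z₀ passes a multiple of π/2, so N = ⌊2z₀/π⌋ + 1 = ⌊9.102⌋ + 1 = 10.

N = 10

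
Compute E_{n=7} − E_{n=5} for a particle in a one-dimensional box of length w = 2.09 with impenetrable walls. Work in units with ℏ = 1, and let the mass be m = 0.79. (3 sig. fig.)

E_n = n²π²ℏ²/(2mw²), so ΔE = (7² − 5²) π²ℏ²/(2mw²).
ΔE = 24 × π² / (2 × 0.79 × 2.09²) = 34.32.

ΔE = 34.3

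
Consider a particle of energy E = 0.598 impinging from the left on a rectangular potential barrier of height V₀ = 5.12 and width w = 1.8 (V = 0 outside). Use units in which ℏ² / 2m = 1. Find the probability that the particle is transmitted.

T = 0.000782

Since E < V₀ the interior solution is evanescent with decay constant κ = √(2m(V₀ − E))/ℏ = 2.126.
κw = 3.828, sinh(κw) = 22.97.
Matching ψ, ψ′ at both faces gives T = [1 + V₀² sinh²(κw) / (4E(V₀ − E))]⁻¹ = 1/1279 = 0.000782.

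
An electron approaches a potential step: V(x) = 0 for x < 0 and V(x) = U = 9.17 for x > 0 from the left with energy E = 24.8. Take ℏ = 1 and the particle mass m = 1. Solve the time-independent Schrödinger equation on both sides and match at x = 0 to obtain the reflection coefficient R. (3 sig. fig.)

The wavenumbers are k₁ = √(2mE)/ℏ = 7.043 on the left and k₂ = √(2m(E − U))/ℏ = 5.591 on the right.
Matching ψ and ψ′ at x = 0 gives r = (k₁ − k₂)/(k₁ + k₂), so R = r² = 0.01320 and T = 1 − R = 0.9868.

R = 0.0132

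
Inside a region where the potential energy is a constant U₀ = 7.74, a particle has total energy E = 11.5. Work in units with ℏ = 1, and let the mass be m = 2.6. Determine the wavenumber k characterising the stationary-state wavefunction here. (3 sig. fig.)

k = 4.42

With E > U₀ the solution is oscillatory, ψ ∝ e^{±ikx} with k = √(2m(E − U₀))/ℏ.
k = √(2 × 2.6 × 3.76) = 4.422.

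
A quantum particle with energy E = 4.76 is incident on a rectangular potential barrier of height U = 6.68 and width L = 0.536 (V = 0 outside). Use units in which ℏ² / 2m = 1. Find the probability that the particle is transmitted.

T = 0.554

E < U: inside the barrier ψ ∝ e^{±κx} with κ = √(2m(U − E))/ℏ = 1.386.
κL = 0.7427, sinh(κL) = 0.8129.
The exact tunnelling result is T⁻¹ = 1 + U² sinh²(κL) / [4E(U − E)] = 1.807, so T = 0.554.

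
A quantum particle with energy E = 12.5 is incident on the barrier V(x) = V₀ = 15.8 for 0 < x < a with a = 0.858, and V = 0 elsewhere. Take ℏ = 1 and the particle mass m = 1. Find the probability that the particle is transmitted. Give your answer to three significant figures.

E < V₀: inside the barrier ψ ∝ e^{±κx} with κ = √(2m(V₀ − E))/ℏ = 2.569.
κa = 2.204, sinh(κa) = 4.477.
Matching ψ, ψ′ at both faces gives T = [1 + V₀² sinh²(κa) / (4E(V₀ − E))]⁻¹ = 1/31.32 = 0.0319.

T = 0.0319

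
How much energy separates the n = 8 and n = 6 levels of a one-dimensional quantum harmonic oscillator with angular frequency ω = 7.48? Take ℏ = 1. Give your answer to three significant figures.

E_n = ℏω(n + ½), so ΔE = (8 − 6) ℏω = 2 × 7.48 = 14.96.

ΔE = 15.0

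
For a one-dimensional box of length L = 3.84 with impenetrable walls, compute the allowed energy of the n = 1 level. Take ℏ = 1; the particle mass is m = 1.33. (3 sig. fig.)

E = 0.252

Requiring ψ(0) = ψ(L) = 0 quantises k = nπ/L, hence E_n = ℏ²k²/2m = n²π²ℏ²/(2mL²).
E_1 = 1² × π² / (2 × 1.33 × 3.84²) = 0.2516.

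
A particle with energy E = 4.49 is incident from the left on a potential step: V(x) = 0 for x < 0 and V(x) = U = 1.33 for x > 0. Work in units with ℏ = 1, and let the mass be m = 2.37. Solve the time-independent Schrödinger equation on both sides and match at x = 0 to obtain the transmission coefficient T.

On each side the TISE gives plane waves with k = √(2m(E − V))/ℏ: k₁ = √(2·2.37·4.49) = 4.613, k₂ = √(2·2.37·3.16) = 3.870.
Matching ψ and ψ′ at x = 0 gives r = (k₁ − k₂)/(k₁ + k₂), so R = r² = 0.007673 and T = 1 − R = 0.9923.

T = 0.992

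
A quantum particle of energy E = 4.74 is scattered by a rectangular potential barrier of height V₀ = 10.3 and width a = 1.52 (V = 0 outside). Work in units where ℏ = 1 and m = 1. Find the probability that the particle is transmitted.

Since E < V₀ the interior solution is evanescent with decay constant κ = √(2m(V₀ − E))/ℏ = 3.335.
κa = 5.069, sinh(κa) = 79.48.
The exact tunnelling result is T⁻¹ = 1 + V₀² sinh²(κa) / [4E(V₀ − E)] = 6358, so T = 0.000157.

T = 0.000157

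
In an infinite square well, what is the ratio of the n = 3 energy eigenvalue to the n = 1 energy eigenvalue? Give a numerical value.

Since E_n ∝ n², the ratio is (3/1)² = 9.

9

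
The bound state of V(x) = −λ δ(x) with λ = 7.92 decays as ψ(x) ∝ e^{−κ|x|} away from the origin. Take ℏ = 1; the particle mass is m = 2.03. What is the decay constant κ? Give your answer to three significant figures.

κ = 16.1

Integrating the TISE across x = 0 gives the cusp condition ψ'(0⁺) − ψ'(0⁻) = −(2mλ/ℏ²)ψ(0).
With ψ ∝ e^{−κ|x|} this yields −2κ = −2mλ/ℏ², so κ = mλ/ℏ² = 16.08.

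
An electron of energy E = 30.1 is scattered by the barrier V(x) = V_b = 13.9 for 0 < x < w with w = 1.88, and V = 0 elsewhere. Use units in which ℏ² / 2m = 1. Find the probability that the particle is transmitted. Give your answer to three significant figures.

E > V_b: inside the barrier k₂ = √(2m(E − V_b))/ℏ = 4.025, k₂w = 7.567.
Matching at both interfaces gives T⁻¹ = 1 + V_b² sin²(k₂w) / [4E(E − V_b)] = 1.091, hence T = 0.916.

T = 0.916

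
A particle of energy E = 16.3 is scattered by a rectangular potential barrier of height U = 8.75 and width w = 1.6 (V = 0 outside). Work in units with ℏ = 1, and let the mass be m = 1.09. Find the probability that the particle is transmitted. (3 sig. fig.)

T = 0.993

Above the barrier the interior wavenumber is k₂ = √(2m(E − U))/ℏ = 4.057, giving phase k₂w = 6.491.
T = [1 + U² sin²(k₂w) / (4E(E − U))]⁻¹ = 1/1.007 = 0.993.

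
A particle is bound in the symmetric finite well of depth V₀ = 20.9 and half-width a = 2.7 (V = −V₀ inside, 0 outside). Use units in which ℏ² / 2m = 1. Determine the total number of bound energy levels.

Define the well-strength parameter z₀ = (a/ℏ)√(2mV₀) = 2.7 × √(2·0.5·20.9) = 12.34.
A new bound state (alternating even/odd) appears each time z₀ passes a multiple of π/2, so N = ⌊2z₀/π⌋ + 1 = ⌊7.858⌋ + 1 = 8.

N = 8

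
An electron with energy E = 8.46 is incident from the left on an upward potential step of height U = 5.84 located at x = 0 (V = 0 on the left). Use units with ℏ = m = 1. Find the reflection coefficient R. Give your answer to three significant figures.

On each side the TISE gives plane waves with k = √(2m(E − V))/ℏ: k₁ = √(2·1·8.46) = 4.113, k₂ = √(2·1·2.62) = 2.289.
Matching ψ and ψ′ at x = 0 gives r = (k₁ − k₂)/(k₁ + k₂), so R = r² = 0.08119 and T = 1 − R = 0.9188.

R = 0.0812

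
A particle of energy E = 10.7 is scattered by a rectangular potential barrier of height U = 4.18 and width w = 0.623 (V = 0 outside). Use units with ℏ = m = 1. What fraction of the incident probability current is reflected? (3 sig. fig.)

E > U: inside the barrier k₂ = √(2m(E − U))/ℏ = 3.611, k₂w = 2.250.
Matching at both interfaces gives T⁻¹ = 1 + U² sin²(k₂w) / [4E(E − U)] = 1.038, hence T = 0.963.
R = 1 − T = 0.0365.

R = 0.0365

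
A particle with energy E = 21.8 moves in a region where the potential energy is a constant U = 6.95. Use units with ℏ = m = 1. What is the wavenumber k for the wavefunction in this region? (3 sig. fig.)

k = 5.45

With E > U the solution is oscillatory, ψ ∝ e^{±ikx} with k = √(2m(E − U))/ℏ.
k = √(2 × 1 × 14.85) = 5.450.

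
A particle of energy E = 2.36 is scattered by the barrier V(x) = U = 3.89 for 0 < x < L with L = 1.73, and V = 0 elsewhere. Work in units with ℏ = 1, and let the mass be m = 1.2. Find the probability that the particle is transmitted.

T = 0.00503

Since E < U the interior solution is evanescent with decay constant κ = √(2m(U − E))/ℏ = 1.916.
κL = 3.315, sinh(κL) = 13.74.
The exact tunnelling result is T⁻¹ = 1 + U² sinh²(κL) / [4E(U − E)] = 198.9, so T = 0.00503.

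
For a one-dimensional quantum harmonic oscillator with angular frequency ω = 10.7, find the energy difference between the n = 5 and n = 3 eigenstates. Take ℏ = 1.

ΔE = 21.4

E_n = ℏω(n + ½), so ΔE = (5 − 3) ℏω = 2 × 10.7 = 21.40.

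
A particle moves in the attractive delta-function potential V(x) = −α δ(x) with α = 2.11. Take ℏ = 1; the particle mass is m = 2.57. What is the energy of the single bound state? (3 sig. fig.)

For x ≠ 0 the bound state is ψ ∝ e^{−κ|x|}; integrating the TISE across the delta gives the cusp condition 2κ = 2mα/ℏ², so κ = 5.423.
Then E = −ℏ²κ²/(2m) = −mα²/(2ℏ²) = -5.721.

E = -5.72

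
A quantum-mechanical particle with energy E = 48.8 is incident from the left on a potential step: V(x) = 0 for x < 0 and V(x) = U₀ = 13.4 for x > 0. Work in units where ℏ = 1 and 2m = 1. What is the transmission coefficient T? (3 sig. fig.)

T = 0.994

On each side the TISE gives plane waves with k = √(2m(E − V))/ℏ: k₁ = √(2·½·48.8) = 6.986, k₂ = √(2·½·35.4) = 5.950.
Continuity of ψ and ψ′ at the step yields the reflection amplitude r = (k₁ − k₂)/(k₁ + k₂) = 0.08008; thus R = |r|² = 0.006413, T = 0.9936.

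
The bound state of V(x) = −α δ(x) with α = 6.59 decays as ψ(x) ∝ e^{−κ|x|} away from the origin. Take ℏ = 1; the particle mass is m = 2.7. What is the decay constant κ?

κ = 17.8

Integrating the TISE across x = 0 gives the cusp condition ψ'(0⁺) − ψ'(0⁻) = −(2mα/ℏ²)ψ(0).
With ψ ∝ e^{−κ|x|} this yields −2κ = −2mα/ℏ², so κ = mα/ℏ² = 17.79.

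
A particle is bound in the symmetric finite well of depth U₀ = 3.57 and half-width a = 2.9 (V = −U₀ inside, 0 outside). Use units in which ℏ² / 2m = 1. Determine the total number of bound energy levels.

N = 4

The dimensionless depth is z₀ = a√(2mU₀)/ℏ = 2.9 × √(3.570) = 5.479.
A new bound state (alternating even/odd) appears each time z₀ passes a multiple of π/2, so N = ⌊2z₀/π⌋ + 1 = ⌊3.488⌋ + 1 = 4.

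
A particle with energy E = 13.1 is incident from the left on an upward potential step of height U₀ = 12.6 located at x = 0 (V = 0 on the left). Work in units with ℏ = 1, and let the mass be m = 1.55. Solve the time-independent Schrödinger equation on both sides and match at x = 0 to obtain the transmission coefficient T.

The wavenumbers are k₁ = √(2mE)/ℏ = 6.373 on the left and k₂ = √(2m(E − U₀))/ℏ = 1.245 on the right.
Matching ψ and ψ′ at x = 0 gives r = (k₁ − k₂)/(k₁ + k₂), so R = r² = 0.4531 and T = 1 − R = 0.5469.

T = 0.547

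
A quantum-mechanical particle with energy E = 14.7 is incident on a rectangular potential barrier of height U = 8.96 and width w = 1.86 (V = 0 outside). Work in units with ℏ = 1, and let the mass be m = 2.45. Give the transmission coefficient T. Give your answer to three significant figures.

T = 0.959

E > U: inside the barrier k₂ = √(2m(E − U))/ℏ = 5.303, k₂w = 9.864.
T = [1 + U² sin²(k₂w) / (4E(E − U))]⁻¹ = 1/1.043 = 0.959.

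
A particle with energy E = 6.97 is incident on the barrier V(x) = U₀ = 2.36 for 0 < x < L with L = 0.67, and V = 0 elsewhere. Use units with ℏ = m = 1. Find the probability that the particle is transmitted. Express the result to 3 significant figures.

T = 0.966

E > U₀: inside the barrier k₂ = √(2m(E − U₀))/ℏ = 3.036, k₂L = 2.034.
T = [1 + U₀² sin²(k₂L) / (4E(E − U₀))]⁻¹ = 1/1.035 = 0.966.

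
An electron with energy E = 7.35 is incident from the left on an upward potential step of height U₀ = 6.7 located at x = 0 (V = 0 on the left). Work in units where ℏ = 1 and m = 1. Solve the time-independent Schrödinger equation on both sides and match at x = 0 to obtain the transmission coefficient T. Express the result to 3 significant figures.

The wavenumbers are k₁ = √(2mE)/ℏ = 3.834 on the left and k₂ = √(2m(E − U₀))/ℏ = 1.140 on the right.
Continuity of ψ and ψ′ at the step yields the reflection amplitude r = (k₁ − k₂)/(k₁ + k₂) = 0.5416; thus R = |r|² = 0.2933, T = 0.7067.

T = 0.707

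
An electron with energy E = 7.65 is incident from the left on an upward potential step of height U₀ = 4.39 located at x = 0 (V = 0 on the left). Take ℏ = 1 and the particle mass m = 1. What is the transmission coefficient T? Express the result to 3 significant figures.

T = 0.956

The wavenumbers are k₁ = √(2mE)/ℏ = 3.912 on the left and k₂ = √(2m(E − U₀))/ℏ = 2.553 on the right.
Continuity of ψ and ψ′ at the step yields the reflection amplitude r = (k₁ − k₂)/(k₁ + k₂) = 0.2101; thus R = |r|² = 0.04413, T = 0.9559.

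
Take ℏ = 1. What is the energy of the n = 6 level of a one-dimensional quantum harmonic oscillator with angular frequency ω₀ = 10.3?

E = 67.0

The oscillator eigenvalues are E_n = ℏω₀(n + ½), so E_6 = 10.3 × 6.5 = 66.95.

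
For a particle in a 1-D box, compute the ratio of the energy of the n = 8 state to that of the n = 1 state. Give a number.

E_n = n²π²ℏ²/(2mL²) so the ratio is n₂²/n₁² = 64/1 = 64.

64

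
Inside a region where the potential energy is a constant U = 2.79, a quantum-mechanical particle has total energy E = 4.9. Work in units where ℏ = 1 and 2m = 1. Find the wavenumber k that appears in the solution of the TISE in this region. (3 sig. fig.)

With E > U the solution is oscillatory, ψ ∝ e^{±ikx} with k = √(2m(E − U))/ℏ.
k = √(2 × 0.5 × 2.11) = 1.453.

k = 1.45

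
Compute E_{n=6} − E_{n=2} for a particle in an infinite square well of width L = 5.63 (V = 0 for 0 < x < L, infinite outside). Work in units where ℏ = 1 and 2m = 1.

E_n = n²π²ℏ²/(2mL²), so ΔE = (6² − 2²) π²ℏ²/(2mL²).
ΔE = 32 × π² / (2 × 0.5 × 5.63²) = 9.964.

ΔE = 9.96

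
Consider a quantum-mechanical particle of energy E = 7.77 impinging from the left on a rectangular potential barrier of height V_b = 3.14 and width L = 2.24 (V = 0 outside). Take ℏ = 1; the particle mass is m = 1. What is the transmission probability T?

T = 0.983

Above the barrier the interior wavenumber is k₂ = √(2m(E − V_b))/ℏ = 3.043, giving phase k₂L = 6.816.
Matching at both interfaces gives T⁻¹ = 1 + V_b² sin²(k₂L) / [4E(E − V_b)] = 1.018, hence T = 0.983.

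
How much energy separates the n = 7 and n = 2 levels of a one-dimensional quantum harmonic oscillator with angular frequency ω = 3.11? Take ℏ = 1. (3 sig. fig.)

E_n = ℏω(n + ½), so ΔE = (7 − 2) ℏω = 5 × 3.11 = 15.55.

ΔE = 15.6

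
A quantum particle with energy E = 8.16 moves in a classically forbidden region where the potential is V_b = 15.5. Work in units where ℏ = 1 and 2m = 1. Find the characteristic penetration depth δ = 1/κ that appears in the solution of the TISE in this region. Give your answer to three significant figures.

δ = 0.369

Since E < V_b the TISE in this region is ψ'' = κ²ψ with κ = √(2m(V_b − E))/ℏ.
κ = √(2 × 0.5 × 7.34) = 2.709. The penetration depth is δ = 1/κ = 0.369.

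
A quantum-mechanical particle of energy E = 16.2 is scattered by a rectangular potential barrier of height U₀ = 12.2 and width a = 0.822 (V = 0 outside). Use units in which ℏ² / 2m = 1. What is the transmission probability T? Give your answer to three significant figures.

Above the barrier the interior wavenumber is k₂ = √(2m(E − U₀))/ℏ = 2.000, giving phase k₂a = 1.644.
T = [1 + U₀² sin²(k₂a) / (4E(E − U₀))]⁻¹ = 1/1.571 = 0.636.

T = 0.636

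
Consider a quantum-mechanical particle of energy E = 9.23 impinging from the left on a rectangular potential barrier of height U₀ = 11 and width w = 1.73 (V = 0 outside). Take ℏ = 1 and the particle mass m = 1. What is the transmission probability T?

T = 0.00321

Since E < U₀ the interior solution is evanescent with decay constant κ = √(2m(U₀ − E))/ℏ = 1.881.
κw = 3.255, sinh(κw) = 12.94.
Matching ψ, ψ′ at both faces gives T = [1 + U₀² sinh²(κw) / (4E(U₀ − E))]⁻¹ = 1/311.1 = 0.00321.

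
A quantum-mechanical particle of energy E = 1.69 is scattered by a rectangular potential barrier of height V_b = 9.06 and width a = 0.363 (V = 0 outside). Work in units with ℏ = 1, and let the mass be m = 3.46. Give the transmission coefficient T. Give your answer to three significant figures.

T = 0.0136

Since E < V_b the interior solution is evanescent with decay constant κ = √(2m(V_b − E))/ℏ = 7.141.
κa = 2.592, sinh(κa) = 6.643.
The exact tunnelling result is T⁻¹ = 1 + V_b² sinh²(κa) / [4E(V_b − E)] = 73.71, so T = 0.0136.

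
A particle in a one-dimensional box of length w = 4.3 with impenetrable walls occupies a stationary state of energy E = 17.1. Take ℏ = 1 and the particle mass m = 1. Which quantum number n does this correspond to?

From E_n = n²π²ℏ²/(2mw²) invert to n = √(2mw²E)/(πℏ).
n = (4.3/π) × √(2 × 1 × 17.1) = 8.004 → n = 8.

n = 8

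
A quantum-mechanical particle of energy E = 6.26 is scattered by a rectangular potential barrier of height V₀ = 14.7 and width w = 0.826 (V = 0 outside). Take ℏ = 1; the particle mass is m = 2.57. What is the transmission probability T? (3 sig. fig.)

E < V₀: inside the barrier ψ ∝ e^{±κx} with κ = √(2m(V₀ − E))/ℏ = 6.586.
κw = 5.440, sinh(κw) = 115.3.
Matching ψ, ψ′ at both faces gives T = [1 + V₀² sinh²(κw) / (4E(V₀ − E))]⁻¹ = 1/13590 = 0.0000736.

T = 0.0000736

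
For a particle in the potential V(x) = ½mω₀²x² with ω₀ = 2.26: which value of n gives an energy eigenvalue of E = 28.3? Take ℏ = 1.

n = 12

Invert E_n = (n + ½)ℏω₀: n = E/ℏω₀ − ½ = 12.022, so n = 12.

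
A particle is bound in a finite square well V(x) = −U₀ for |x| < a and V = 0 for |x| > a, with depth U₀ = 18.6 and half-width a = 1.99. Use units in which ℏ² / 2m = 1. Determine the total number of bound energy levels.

N = 6

The dimensionless depth is z₀ = a√(2mU₀)/ℏ = 1.99 × √(18.60) = 8.582.
The even/odd transcendental equations gain one root per π/2 in z₀, giving N = 1 + ⌊2z₀/π⌋ = 1 + ⌊5.464⌋ = 6.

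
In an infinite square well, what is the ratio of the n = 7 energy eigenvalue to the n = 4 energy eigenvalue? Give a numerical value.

E_n = n²π²ℏ²/(2mL²) so the ratio is n₂²/n₁² = 49/16 = 3.0625.

3.0625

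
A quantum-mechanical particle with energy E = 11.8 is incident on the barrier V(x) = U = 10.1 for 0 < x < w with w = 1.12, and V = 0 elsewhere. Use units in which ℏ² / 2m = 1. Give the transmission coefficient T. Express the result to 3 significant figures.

E > U: inside the barrier k₂ = √(2m(E − U))/ℏ = 1.304, k₂w = 1.460.
Matching at both interfaces gives T⁻¹ = 1 + U² sin²(k₂w) / [4E(E − U)] = 2.256, hence T = 0.443.

T = 0.443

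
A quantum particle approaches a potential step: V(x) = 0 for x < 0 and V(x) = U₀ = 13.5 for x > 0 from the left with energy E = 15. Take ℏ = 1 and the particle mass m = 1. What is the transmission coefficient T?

T = 0.730

On each side the TISE gives plane waves with k = √(2m(E − V))/ℏ: k₁ = √(2·1·15) = 5.477, k₂ = √(2·1·1.5) = 1.732.
Matching ψ and ψ′ at x = 0 gives r = (k₁ − k₂)/(k₁ + k₂), so R = r² = 0.2699 and T = 1 − R = 0.7301.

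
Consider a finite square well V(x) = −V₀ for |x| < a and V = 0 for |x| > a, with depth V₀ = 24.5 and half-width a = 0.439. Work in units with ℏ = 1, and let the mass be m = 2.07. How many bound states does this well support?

N = 3

The dimensionless depth is z₀ = a√(2mV₀)/ℏ = 0.439 × √(101.4) = 4.421.
The even/odd transcendental equations gain one root per π/2 in z₀, giving N = 1 + ⌊2z₀/π⌋ = 1 + ⌊2.815⌋ = 3.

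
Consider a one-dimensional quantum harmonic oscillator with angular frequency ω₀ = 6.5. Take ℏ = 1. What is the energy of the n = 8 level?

Using E_n = (n + ½)ℏω₀: E_8 = 8.5 × 6.5 = 55.25.

E = 55.3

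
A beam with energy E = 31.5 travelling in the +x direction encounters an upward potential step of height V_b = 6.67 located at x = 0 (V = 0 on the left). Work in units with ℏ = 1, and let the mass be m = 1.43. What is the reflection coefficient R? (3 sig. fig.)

R = 0.00353

On each side the TISE gives plane waves with k = √(2m(E − V))/ℏ: k₁ = √(2·1.43·31.5) = 9.492, k₂ = √(2·1.43·24.83) = 8.427.
Continuity of ψ and ψ′ at the step yields the reflection amplitude r = (k₁ − k₂)/(k₁ + k₂) = 0.05941; thus R = |r|² = 0.003530, T = 0.9965.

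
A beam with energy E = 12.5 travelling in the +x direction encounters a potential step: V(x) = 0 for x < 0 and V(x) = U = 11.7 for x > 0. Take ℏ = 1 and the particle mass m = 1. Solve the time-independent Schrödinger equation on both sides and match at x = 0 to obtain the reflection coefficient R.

R = 0.355

The wavenumbers are k₁ = √(2mE)/ℏ = 5.000 on the left and k₂ = √(2m(E − U))/ℏ = 1.265 on the right.
Matching ψ and ψ′ at x = 0 gives r = (k₁ − k₂)/(k₁ + k₂), so R = r² = 0.3554 and T = 1 − R = 0.6446.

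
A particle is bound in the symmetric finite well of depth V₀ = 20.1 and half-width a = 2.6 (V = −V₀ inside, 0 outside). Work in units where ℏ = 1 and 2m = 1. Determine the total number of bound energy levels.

The dimensionless depth is z₀ = a√(2mV₀)/ℏ = 2.6 × √(20.10) = 11.66.
The even/odd transcendental equations gain one root per π/2 in z₀, giving N = 1 + ⌊2z₀/π⌋ = 1 + ⌊7.421⌋ = 8.

N = 8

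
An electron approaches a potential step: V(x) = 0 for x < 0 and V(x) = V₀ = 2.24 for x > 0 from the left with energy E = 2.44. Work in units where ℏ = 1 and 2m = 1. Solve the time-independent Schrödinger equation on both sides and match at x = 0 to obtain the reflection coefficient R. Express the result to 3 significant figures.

R = 0.308

On each side the TISE gives plane waves with k = √(2m(E − V))/ℏ: k₁ = √(2·½·2.44) = 1.562, k₂ = √(2·½·0.2) = 0.4472.
Matching ψ and ψ′ at x = 0 gives r = (k₁ − k₂)/(k₁ + k₂), so R = r² = 0.3079 and T = 1 − R = 0.6921.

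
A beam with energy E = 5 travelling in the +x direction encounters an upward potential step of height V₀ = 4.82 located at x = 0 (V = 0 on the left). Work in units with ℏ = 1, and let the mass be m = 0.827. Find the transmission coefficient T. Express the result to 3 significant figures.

On each side the TISE gives plane waves with k = √(2m(E − V))/ℏ: k₁ = √(2·0.827·5) = 2.876, k₂ = √(2·0.827·0.18) = 0.5456.
Matching ψ and ψ′ at x = 0 gives r = (k₁ − k₂)/(k₁ + k₂), so R = r² = 0.4638 and T = 1 − R = 0.5362.

T = 0.536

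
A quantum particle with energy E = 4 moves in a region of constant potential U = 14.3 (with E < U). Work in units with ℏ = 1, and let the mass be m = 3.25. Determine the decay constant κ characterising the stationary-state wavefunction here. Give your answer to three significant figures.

Since E < U the TISE in this region is ψ'' = κ²ψ with κ = √(2m(U − E))/ℏ.
κ = √(2 × 3.25 × 10.3) = 8.182.

κ = 8.18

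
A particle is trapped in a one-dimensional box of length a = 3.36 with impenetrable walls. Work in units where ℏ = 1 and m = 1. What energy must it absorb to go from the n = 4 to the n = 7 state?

ΔE = 14.4

E_n = n²π²ℏ²/(2ma²), so ΔE = (7² − 4²) π²ℏ²/(2ma²).
ΔE = 33 × π² / (2 × 1 × 3.36²) = 14.42.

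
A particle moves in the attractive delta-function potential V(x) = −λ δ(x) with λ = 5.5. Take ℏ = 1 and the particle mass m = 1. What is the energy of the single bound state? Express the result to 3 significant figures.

For x ≠ 0 the bound state is ψ ∝ e^{−κ|x|}; integrating the TISE across the delta gives the cusp condition 2κ = 2mλ/ℏ², so κ = 5.500.
Then E = −ℏ²κ²/(2m) = −mλ²/(2ℏ²) = -15.13.

E = -15.1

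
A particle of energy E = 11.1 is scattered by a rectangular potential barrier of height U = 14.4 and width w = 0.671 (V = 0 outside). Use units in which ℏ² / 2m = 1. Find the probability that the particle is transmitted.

T = 0.229

E < U: inside the barrier ψ ∝ e^{±κx} with κ = √(2m(U − E))/ℏ = 1.817.
κw = 1.219, sinh(κw) = 1.544.
Matching ψ, ψ′ at both faces gives T = [1 + U² sinh²(κw) / (4E(U − E))]⁻¹ = 1/4.374 = 0.229.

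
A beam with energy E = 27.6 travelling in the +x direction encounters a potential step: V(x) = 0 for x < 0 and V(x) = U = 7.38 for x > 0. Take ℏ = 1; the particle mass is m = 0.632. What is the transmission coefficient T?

T = 0.994

The wavenumbers are k₁ = √(2mE)/ℏ = 5.906 on the left and k₂ = √(2m(E − U))/ℏ = 5.055 on the right.
Continuity of ψ and ψ′ at the step yields the reflection amplitude r = (k₁ − k₂)/(k₁ + k₂) = 0.07763; thus R = |r|² = 0.006026, T = 0.9940.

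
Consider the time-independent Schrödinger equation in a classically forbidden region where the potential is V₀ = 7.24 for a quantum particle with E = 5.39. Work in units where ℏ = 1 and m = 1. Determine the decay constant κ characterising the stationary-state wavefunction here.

κ = 1.92

Since E < V₀ the TISE in this region is ψ'' = κ²ψ with κ = √(2m(V₀ − E))/ℏ.
κ = √(2 × 1 × 1.85) = 1.924.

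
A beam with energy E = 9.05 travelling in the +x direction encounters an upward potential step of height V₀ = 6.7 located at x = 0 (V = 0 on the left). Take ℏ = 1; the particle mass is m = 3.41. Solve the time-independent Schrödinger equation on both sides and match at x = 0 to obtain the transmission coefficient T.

T = 0.894

The wavenumbers are k₁ = √(2mE)/ℏ = 7.856 on the left and k₂ = √(2m(E − V₀))/ℏ = 4.003 on the right.
Matching ψ and ψ′ at x = 0 gives r = (k₁ − k₂)/(k₁ + k₂), so R = r² = 0.1055 and T = 1 − R = 0.8945.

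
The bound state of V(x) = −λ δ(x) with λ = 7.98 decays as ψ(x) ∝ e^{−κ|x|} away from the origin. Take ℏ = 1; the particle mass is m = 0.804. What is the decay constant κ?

κ = 6.42

Integrating the TISE across x = 0 gives the cusp condition ψ'(0⁺) − ψ'(0⁻) = −(2mλ/ℏ²)ψ(0).
With ψ ∝ e^{−κ|x|} this yields −2κ = −2mλ/ℏ², so κ = mλ/ℏ² = 6.416.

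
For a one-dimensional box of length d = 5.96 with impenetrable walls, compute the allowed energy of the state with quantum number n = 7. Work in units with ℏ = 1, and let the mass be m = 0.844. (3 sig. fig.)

E = 8.07

Requiring ψ(0) = ψ(d) = 0 quantises k = nπ/d, hence E_n = ℏ²k²/2m = n²π²ℏ²/(2md²).
E_7 = 7² × π² / (2 × 0.844 × 5.96²) = 8.065.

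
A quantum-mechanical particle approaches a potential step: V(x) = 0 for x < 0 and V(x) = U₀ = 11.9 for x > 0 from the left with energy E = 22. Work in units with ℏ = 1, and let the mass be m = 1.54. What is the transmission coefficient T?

The wavenumbers are k₁ = √(2mE)/ℏ = 8.232 on the left and k₂ = √(2m(E − U₀))/ℏ = 5.577 on the right.
Matching ψ and ψ′ at x = 0 gives r = (k₁ − k₂)/(k₁ + k₂), so R = r² = 0.03694 and T = 1 − R = 0.9631.

T = 0.963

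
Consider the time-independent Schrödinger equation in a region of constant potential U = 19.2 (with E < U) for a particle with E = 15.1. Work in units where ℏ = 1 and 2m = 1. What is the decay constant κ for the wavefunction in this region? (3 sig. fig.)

κ = 2.02

Since E < U the TISE in this region is ψ'' = κ²ψ with κ = √(2m(U − E))/ℏ.
κ = √(2 × 0.5 × 4.1) = 2.025.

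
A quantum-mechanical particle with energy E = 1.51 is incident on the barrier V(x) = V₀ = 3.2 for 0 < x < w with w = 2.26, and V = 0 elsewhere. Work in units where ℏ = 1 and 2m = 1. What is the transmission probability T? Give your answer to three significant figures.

Since E < V₀ the interior solution is evanescent with decay constant κ = √(2m(V₀ − E))/ℏ = 1.300.
κw = 2.938, sinh(κw) = 9.413.
Matching ψ, ψ′ at both faces gives T = [1 + V₀² sinh²(κw) / (4E(V₀ − E))]⁻¹ = 1/89.88 = 0.0111.

T = 0.0111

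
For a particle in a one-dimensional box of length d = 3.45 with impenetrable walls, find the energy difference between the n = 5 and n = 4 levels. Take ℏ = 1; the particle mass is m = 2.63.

E_n = n²π²ℏ²/(2md²), so ΔE = (5² − 4²) π²ℏ²/(2md²).
ΔE = 9 × π² / (2 × 2.63 × 3.45²) = 1.419.

ΔE = 1.42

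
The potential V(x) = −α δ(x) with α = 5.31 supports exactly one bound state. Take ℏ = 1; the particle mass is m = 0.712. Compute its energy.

The bound state is ψ(x) = √κ e^{−κ|x|}. The derivative jump ψ'(0⁺) − ψ'(0⁻) = −(2mα/ℏ²)ψ(0) fixes κ = mα/ℏ² = 3.781.
Then E = −ℏ²κ²/(2m) = −mα²/(2ℏ²) = -10.04.

E = -10.0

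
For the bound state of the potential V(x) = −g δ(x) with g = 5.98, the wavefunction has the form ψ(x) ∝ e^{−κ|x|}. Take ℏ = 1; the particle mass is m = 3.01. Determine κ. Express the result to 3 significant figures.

κ = 18.0

Integrating the TISE across x = 0 gives the cusp condition ψ'(0⁺) − ψ'(0⁻) = −(2mg/ℏ²)ψ(0).
With ψ ∝ e^{−κ|x|} this yields −2κ = −2mg/ℏ², so κ = mg/ℏ² = 18.00.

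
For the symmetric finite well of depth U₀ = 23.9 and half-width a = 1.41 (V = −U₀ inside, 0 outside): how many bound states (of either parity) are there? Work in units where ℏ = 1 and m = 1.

N = 7

The dimensionless depth is z₀ = a√(2mU₀)/ℏ = 1.41 × √(47.80) = 9.748.
The even/odd transcendental equations gain one root per π/2 in z₀, giving N = 1 + ⌊2z₀/π⌋ = 1 + ⌊6.206⌋ = 7.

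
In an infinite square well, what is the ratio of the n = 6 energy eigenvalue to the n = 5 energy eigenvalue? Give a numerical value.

Since E_n ∝ n², the ratio is (6/5)² = 1.44.

1.44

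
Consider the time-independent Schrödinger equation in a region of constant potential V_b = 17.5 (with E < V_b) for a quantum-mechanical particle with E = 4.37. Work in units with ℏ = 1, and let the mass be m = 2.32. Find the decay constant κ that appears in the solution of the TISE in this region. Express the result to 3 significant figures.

Since E < V_b the TISE in this region is ψ'' = κ²ψ with κ = √(2m(V_b − E))/ℏ.
κ = √(2 × 2.32 × 13.13) = 7.805.

κ = 7.81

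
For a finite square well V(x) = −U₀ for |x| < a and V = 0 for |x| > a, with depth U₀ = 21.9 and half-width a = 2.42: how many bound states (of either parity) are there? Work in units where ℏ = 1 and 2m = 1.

The dimensionless depth is z₀ = a√(2mU₀)/ℏ = 2.42 × √(21.90) = 11.32.
A new bound state (alternating even/odd) appears each time z₀ passes a multiple of π/2, so N = ⌊2z₀/π⌋ + 1 = ⌊7.210⌋ + 1 = 8.

N = 8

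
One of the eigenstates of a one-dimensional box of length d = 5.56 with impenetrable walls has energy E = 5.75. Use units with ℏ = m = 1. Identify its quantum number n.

From E_n = n²π²ℏ²/(2md²) invert to n = √(2md²E)/(πℏ).
n = (5.56/π) × √(2 × 1 × 5.75) = 6.002 → n = 6.

n = 6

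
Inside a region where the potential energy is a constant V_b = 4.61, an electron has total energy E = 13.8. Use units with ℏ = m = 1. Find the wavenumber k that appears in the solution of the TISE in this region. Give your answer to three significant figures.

With E > V_b the solution is oscillatory, ψ ∝ e^{±ikx} with k = √(2m(E − V_b))/ℏ.
k = √(2 × 1 × 9.19) = 4.287.

k = 4.29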